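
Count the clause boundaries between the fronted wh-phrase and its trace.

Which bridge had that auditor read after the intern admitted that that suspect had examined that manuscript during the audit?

"which bridge" originates inside the matrix clause — no clause boundary is crossed.

0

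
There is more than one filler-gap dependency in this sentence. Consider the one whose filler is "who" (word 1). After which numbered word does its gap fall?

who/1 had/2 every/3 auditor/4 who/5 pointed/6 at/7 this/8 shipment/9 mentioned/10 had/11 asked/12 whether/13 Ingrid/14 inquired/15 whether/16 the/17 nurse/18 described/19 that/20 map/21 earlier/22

The displaced element is "who" (word 1).
It is linked across 1 clause boundary (Ø).
It functions as the subject of "asked", so the gap sits immediately after word 10 ("mentioned").
Base order: Every auditor who pointed at this shipment had mentioned that who had asked whether Ingrid inquired whether the nurse described that map earlier.

10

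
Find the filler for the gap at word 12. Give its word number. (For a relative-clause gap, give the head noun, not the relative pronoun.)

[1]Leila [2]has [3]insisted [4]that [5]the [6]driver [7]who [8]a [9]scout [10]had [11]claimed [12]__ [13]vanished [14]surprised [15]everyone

The gap at 12 is the subject of "vanished", inside a relative clause.
The relative pronoun is "who" (word 7); it is bound by the head noun immediately before it.
Its filler is the head noun "driver", at word 6.

6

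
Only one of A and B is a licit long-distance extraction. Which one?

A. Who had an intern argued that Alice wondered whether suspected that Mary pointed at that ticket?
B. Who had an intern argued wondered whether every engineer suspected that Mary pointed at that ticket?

In A, the wh-phrase is extracted from inside a wh-island (introduced by "whether"), which blocks movement.
In B, the extraction path crosses only that-complement boundaries, which are transparent.
So B is grammatical.

B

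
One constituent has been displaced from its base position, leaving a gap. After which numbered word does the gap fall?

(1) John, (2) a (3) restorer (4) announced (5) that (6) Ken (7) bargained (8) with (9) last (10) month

The displaced element is "John" (word 1).
It is linked across 1 clause boundary (that).
It functions as the object of the preposition "with" of "bargained", so the gap sits immediately after word 8 ("with").
Base order: A restorer announced that Ken bargained with John last month.

8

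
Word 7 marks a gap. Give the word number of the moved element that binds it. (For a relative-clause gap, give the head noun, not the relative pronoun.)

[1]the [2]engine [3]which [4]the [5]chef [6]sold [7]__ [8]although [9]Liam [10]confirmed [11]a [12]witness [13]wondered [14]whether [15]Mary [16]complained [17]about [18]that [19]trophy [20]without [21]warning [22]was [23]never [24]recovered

The gap at 7 is the object of "sold", inside a relative clause.
The relative pronoun is "which" (word 3); it is bound by the head noun immediately before it.
Its filler is the head noun "engine", at word 2.

2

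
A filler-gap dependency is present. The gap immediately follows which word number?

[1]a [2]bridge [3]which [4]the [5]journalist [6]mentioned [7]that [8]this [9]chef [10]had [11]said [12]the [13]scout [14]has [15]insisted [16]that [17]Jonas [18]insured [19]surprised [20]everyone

18

The displaced element is "a bridge" (word 2).
It is linked across 3 clause boundaries (that → Ø → that).
It functions as the direct object of "insured", so the gap sits immediately after word 18 ("insured").
Base order: The journalist mentioned that this chef had said the scout has insisted that Jonas insured a bridge.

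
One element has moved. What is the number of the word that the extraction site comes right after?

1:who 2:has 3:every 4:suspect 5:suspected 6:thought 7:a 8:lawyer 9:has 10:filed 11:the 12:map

5

The displaced element is "who" (word 1).
It is linked across 1 clause boundary (Ø).
It functions as the subject of "thought", so the gap sits immediately after word 5 ("suspected").
Base order: Every suspect has suspected that who thought a lawyer has filed the map.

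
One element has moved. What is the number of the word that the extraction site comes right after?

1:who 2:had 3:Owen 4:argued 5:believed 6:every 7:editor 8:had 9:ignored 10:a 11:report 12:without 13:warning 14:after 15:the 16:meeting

4

The displaced element is "who" (word 1).
It is linked across 1 clause boundary (Ø).
It functions as the subject of "believed", so the gap sits immediately after word 4 ("argued").
Base order: Owen had argued that who believed every editor had ignored a report without warning after the meeting.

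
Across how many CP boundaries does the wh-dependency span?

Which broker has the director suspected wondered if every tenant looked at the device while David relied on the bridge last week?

1

"which broker" is extracted from the subject of "wondered".
Boundaries crossed, outermost first: [Ø] — 1 in total.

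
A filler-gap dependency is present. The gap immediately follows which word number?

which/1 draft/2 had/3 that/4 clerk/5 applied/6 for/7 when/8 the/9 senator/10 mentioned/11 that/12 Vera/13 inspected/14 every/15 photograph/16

7

The displaced element is "which draft" (word 2).
It functions as the object of the preposition "for" of "applied", so the gap sits immediately after word 7 ("for").
Base order: That clerk had applied for which draft when the senator mentioned that Vera inspected every photograph.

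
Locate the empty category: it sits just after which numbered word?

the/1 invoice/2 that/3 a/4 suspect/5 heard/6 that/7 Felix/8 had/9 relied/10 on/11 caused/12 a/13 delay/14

11

The displaced element is "the invoice" (word 2).
It is linked across 1 clause boundary (that).
It functions as the object of the preposition "on" of "relied", so the gap sits immediately after word 11 ("on").
Base order: A suspect heard that Felix had relied on the invoice.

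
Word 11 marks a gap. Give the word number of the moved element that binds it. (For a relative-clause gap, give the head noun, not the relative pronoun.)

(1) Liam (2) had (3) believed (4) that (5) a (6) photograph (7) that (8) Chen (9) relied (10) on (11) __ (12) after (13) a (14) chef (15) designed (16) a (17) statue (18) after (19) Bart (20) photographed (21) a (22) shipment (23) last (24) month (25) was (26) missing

The gap at 11 is the prepositional object of "relied", inside a relative clause.
The relative pronoun is "that" (word 7); it is bound by the head noun immediately before it.
Its filler is the head noun "photograph", at word 6.

6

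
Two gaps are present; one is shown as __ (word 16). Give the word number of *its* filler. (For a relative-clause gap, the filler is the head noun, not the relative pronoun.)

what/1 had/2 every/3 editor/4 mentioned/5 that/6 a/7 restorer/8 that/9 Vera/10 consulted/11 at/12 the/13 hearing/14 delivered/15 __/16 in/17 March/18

The marked gap is the direct object of "delivered".
Its filler is the fronted wh-phrase "what", at word 1.
(The other dependency links word 8 to a gap after word 11.)

1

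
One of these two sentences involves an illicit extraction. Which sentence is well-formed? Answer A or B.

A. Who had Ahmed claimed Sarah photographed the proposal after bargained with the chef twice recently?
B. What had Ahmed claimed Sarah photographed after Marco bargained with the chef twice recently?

In A, the wh-phrase is extracted from inside an adjunct island (introduced by "after"), which blocks movement.
In B, the extraction path crosses only that-complement boundaries, which are transparent.
So B is grammatical.

B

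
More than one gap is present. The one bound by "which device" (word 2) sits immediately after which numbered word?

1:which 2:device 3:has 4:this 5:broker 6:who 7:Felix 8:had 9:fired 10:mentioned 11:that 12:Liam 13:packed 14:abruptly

13

The displaced element is "which device" (word 2).
It is linked across 1 clause boundary (that).
It functions as the direct object of "packed", so the gap sits immediately after word 13 ("packed").
Base order: This broker who Felix had fired has mentioned that Liam packed which device abruptly.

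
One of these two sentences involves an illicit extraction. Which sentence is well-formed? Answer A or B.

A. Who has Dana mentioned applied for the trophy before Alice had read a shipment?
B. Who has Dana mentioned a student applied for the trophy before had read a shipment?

A

In B, the wh-phrase is extracted from inside an adjunct island (introduced by "before"), which blocks movement.
In A, the extraction path crosses only that-complement boundaries, which are transparent.
So A is grammatical.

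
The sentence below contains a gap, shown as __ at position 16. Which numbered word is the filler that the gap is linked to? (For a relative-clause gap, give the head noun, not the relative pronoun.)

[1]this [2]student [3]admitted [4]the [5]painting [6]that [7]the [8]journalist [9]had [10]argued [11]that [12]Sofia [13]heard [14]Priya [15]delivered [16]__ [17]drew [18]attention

The gap at 16 is the object of "delivered", inside a relative clause.
The relative pronoun is "that" (word 6); it is bound by the head noun immediately before it.
Its filler is the head noun "painting", at word 5.

5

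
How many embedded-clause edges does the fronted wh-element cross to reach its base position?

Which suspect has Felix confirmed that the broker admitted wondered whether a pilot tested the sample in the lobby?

"which suspect" is extracted from the subject of "wondered".
Boundaries crossed, outermost first: [that], [Ø] — 2 in total.

2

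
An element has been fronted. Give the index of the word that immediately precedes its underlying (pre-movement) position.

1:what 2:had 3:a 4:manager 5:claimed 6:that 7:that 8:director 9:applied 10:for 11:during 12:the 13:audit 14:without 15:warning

10

The displaced element is "what" (word 1).
It is linked across 1 clause boundary (that).
It functions as the object of the preposition "for" of "applied", so the gap sits immediately after word 10 ("for").
Base order: A manager had claimed that that director applied for what during the audit without warning.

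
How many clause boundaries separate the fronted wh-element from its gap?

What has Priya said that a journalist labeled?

1

"what" is extracted from the object of "labeled".
Boundaries crossed, outermost first: [that] — 1 in total.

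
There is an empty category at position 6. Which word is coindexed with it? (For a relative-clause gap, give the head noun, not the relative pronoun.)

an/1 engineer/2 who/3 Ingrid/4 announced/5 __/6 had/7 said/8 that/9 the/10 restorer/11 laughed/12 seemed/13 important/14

The gap at 6 is the subject of "said", inside a relative clause.
The relative pronoun is "who" (word 3); it is bound by the head noun immediately before it.
Its filler is the head noun "engineer", at word 2.

2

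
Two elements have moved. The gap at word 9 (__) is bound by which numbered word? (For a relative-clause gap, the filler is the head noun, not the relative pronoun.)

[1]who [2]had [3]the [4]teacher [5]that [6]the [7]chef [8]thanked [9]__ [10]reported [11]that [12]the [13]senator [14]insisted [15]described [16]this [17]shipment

The marked gap is inside the relative clause, the direct object of "thanked".
Its filler is the head noun "teacher" (via "that"), at word 4.
(The other dependency links word 1 to a gap after word 14.)

4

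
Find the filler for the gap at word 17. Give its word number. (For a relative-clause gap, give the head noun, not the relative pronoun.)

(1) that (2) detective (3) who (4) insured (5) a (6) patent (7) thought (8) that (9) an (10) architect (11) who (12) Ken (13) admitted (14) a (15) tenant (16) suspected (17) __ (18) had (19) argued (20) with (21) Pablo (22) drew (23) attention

The gap at 17 is the subject of "argued", inside a relative clause.
The relative pronoun is "who" (word 11); it is bound by the head noun immediately before it.
Its filler is the head noun "architect", at word 10.

10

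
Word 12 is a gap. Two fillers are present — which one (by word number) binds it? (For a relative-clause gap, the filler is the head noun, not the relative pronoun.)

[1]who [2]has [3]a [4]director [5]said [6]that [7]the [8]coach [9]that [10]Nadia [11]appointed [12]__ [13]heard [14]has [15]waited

8

The marked gap is inside the relative clause, the direct object of "appointed".
Its filler is the head noun "coach" (via "that"), at word 8.
(The other dependency links word 1 to a gap after word 13.)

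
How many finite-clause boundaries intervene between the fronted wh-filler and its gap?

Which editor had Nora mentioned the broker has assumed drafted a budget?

"which editor" is extracted from the subject of "drafted".
Boundaries crossed, outermost first: [Ø], [Ø] — 2 in total.

2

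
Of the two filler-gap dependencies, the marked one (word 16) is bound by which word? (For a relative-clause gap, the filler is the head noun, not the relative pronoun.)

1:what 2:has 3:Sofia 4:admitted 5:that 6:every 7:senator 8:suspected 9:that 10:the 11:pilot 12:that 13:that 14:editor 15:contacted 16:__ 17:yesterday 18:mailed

The marked gap is inside the relative clause, the direct object of "contacted".
Its filler is the head noun "pilot" (via "that"), at word 11.
(The other dependency links word 1 to a gap after word 18.)

11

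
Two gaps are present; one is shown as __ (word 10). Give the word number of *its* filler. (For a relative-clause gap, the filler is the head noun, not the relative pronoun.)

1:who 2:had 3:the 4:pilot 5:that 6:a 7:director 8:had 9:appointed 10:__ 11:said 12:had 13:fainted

The marked gap is inside the relative clause, the direct object of "appointed".
Its filler is the head noun "pilot" (via "that"), at word 4.
(The other dependency links word 1 to a gap after word 11.)

4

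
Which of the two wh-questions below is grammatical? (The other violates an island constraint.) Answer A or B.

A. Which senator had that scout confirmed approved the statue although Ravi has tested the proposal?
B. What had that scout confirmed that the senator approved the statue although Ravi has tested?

In B, the wh-phrase is extracted from inside an adjunct island (introduced by "although"), which blocks movement.
In A, the extraction path crosses only that-complement boundaries, which are transparent.
So A is grammatical.

A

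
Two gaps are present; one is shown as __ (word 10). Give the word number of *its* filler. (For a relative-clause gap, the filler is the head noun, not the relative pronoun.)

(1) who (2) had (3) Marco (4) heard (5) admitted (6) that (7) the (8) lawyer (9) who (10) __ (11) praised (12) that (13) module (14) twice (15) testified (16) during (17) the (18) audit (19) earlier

8

The marked gap is inside the relative clause, the subject of "praised".
Its filler is the head noun "lawyer" (via "who"), at word 8.
(The other dependency links word 1 to a gap after word 4.)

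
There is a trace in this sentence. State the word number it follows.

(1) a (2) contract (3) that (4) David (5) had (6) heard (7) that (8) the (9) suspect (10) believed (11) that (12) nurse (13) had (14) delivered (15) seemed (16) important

14

The displaced element is "a contract" (word 2).
It is linked across 2 clause boundaries (that → Ø).
It functions as the direct object of "delivered", so the gap sits immediately after word 14 ("delivered").
Base order: David had heard that the suspect believed that nurse had delivered a contract.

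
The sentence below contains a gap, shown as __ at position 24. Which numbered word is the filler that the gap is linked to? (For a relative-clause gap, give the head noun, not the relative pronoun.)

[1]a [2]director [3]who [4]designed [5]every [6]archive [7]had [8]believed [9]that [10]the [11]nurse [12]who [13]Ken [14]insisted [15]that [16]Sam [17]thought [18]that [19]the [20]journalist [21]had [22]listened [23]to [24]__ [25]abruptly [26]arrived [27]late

11

The gap at 24 is the prepositional object of "listened", inside a relative clause.
The relative pronoun is "who" (word 12); it is bound by the head noun immediately before it.
Its filler is the head noun "nurse", at word 11.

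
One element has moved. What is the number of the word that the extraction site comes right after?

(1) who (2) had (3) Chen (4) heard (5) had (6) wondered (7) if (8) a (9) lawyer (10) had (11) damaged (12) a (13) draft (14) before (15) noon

The displaced element is "who" (word 1).
It is linked across 1 clause boundary (Ø).
It functions as the subject of "wondered", so the gap sits immediately after word 4 ("heard").
Base order: Chen had heard who had wondered if a lawyer had damaged a draft before noon.

4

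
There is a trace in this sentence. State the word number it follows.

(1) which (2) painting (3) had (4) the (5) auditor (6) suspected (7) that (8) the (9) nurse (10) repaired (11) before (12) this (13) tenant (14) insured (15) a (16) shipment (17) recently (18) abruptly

The displaced element is "which painting" (word 2).
It is linked across 1 clause boundary (that).
It functions as the direct object of "repaired", so the gap sits immediately after word 10 ("repaired").
Base order: The auditor had suspected that the nurse repaired which painting before this tenant insured a shipment recently abruptly.

10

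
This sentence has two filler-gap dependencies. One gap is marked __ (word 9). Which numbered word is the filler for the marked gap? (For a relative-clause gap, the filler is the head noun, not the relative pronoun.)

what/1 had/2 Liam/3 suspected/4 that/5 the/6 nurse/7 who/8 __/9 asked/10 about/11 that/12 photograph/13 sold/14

7

The marked gap is inside the relative clause, the subject of "asked".
Its filler is the head noun "nurse" (via "who"), at word 7.
(The other dependency links word 1 to a gap after word 14.)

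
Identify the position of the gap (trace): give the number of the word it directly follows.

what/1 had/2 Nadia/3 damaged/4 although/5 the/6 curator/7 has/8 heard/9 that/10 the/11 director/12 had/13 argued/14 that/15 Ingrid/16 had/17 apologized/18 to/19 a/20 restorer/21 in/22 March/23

The displaced element is "what" (word 1).
It functions as the direct object of "damaged", so the gap sits immediately after word 4 ("damaged").
Base order: Nadia had damaged what although the curator has heard that the director had argued that Ingrid had apologized to a restorer in March.

4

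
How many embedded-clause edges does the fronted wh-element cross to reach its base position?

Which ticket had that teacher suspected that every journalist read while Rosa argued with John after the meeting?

"which ticket" is extracted from the object of "read".
Boundaries crossed, outermost first: [that] — 1 in total.

1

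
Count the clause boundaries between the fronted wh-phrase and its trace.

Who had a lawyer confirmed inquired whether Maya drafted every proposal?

"who" is extracted from the subject of "inquired".
Boundaries crossed, outermost first: [Ø] — 1 in total.

1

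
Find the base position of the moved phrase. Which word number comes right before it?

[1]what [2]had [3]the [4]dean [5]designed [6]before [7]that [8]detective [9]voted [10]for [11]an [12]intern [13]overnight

The displaced element is "what" (word 1).
It functions as the direct object of "designed", so the gap sits immediately after word 5 ("designed").
Base order: The dean had designed what before that detective voted for an intern overnight.

5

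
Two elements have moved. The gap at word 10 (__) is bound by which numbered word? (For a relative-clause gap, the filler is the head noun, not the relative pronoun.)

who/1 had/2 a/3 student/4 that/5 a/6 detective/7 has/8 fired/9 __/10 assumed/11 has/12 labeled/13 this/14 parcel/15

4

The marked gap is inside the relative clause, the direct object of "fired".
Its filler is the head noun "student" (via "that"), at word 4.
(The other dependency links word 1 to a gap after word 11.)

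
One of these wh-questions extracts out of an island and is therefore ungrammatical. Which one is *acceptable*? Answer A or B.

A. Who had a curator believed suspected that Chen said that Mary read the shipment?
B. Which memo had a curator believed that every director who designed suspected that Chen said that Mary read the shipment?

In B, the wh-phrase is extracted from inside a complex-NP island (relative clause) (introduced by "who"), which blocks movement.
In A, the extraction path crosses only that-complement boundaries, which are transparent.
So A is grammatical.

A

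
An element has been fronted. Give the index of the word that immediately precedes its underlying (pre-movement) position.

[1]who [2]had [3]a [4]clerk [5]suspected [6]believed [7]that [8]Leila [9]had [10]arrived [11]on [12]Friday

The displaced element is "who" (word 1).
It is linked across 1 clause boundary (Ø).
It functions as the subject of "believed", so the gap sits immediately after word 5 ("suspected").
Base order: A clerk had suspected that who believed that Leila had arrived on Friday.

5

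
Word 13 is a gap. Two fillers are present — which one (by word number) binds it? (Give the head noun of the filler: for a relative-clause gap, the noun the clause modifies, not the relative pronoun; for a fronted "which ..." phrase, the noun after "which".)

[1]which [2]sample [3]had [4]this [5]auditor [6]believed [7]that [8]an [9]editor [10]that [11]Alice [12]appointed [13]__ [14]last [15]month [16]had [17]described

The marked gap is inside the relative clause, the direct object of "appointed".
Its filler is the head noun "editor" (via "that"), at word 9.
(The other dependency links word 2 to a gap after word 17.)

9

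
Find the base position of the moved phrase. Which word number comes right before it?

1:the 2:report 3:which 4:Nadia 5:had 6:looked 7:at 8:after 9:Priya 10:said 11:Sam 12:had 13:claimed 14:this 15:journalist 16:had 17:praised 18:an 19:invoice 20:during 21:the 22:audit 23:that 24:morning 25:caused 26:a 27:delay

7

The displaced element is "the report" (word 2).
It functions as the object of the preposition "at" of "looked", so the gap sits immediately after word 7 ("at").
Base order: Nadia had looked at the report after Priya said Sam had claimed this journalist had praised an invoice during the audit that morning.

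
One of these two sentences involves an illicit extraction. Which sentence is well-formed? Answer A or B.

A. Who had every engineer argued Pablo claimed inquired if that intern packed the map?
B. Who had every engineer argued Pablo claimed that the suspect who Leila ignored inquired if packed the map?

In B, the wh-phrase is extracted from inside a wh-island (introduced by "if"), which blocks movement.
In A, the extraction path crosses only that-complement boundaries, which are transparent.
So A is grammatical.

A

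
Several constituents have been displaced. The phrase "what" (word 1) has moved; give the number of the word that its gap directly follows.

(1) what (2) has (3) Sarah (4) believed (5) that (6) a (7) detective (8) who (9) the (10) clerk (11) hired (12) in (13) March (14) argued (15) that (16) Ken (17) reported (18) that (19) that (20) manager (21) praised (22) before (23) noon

21

The displaced element is "what" (word 1).
It is linked across 3 clause boundaries (that → that → that).
It functions as the direct object of "praised", so the gap sits immediately after word 21 ("praised").
Base order: Sarah has believed that a detective who the clerk hired in March argued that Ken reported that that manager praised what before noon.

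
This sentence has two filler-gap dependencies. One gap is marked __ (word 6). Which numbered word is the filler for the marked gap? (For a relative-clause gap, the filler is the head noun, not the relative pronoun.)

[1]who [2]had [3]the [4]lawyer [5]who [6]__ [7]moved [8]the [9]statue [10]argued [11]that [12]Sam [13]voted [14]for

The marked gap is inside the relative clause, the subject of "moved".
Its filler is the head noun "lawyer" (via "who"), at word 4.
(The other dependency links word 1 to a gap after word 14.)

4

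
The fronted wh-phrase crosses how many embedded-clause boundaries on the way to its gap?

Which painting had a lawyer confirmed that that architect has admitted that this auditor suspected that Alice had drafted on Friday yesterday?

3

"which painting" is extracted from the object of "drafted".
Boundaries crossed, outermost first: [that], [that], [that] — 3 in total.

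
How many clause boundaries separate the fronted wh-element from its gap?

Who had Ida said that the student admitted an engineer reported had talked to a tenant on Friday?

3

"who" is extracted from the subject of "talked".
Boundaries crossed, outermost first: [that], [Ø], [Ø] — 3 in total.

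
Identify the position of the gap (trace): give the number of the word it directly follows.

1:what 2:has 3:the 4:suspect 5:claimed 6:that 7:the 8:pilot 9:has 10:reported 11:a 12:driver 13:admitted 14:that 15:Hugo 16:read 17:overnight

The displaced element is "what" (word 1).
It is linked across 3 clause boundaries (that → Ø → that).
It functions as the direct object of "read", so the gap sits immediately after word 16 ("read").
Base order: The suspect has claimed that the pilot has reported a driver admitted that Hugo read what overnight.

16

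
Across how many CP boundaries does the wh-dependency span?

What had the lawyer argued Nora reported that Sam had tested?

"what" is extracted from the object of "tested".
Boundaries crossed, outermost first: [Ø], [that] — 2 in total.

2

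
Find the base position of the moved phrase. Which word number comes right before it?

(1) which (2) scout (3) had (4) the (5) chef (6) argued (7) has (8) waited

6

The displaced element is "which scout" (word 2).
It is linked across 1 clause boundary (Ø).
It functions as the subject of "waited", so the gap sits immediately after word 6 ("argued").
Base order: The chef had argued that which scout has waited.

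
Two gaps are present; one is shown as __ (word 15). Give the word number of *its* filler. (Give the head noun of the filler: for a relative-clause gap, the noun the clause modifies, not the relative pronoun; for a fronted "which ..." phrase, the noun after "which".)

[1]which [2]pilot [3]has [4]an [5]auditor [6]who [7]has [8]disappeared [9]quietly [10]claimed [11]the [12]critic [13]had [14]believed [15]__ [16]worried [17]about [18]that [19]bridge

2

The marked gap is the subject of "worried".
Its filler is the fronted wh-phrase "which pilot", at word 2.
(The other dependency links word 5 to a gap after word 6.)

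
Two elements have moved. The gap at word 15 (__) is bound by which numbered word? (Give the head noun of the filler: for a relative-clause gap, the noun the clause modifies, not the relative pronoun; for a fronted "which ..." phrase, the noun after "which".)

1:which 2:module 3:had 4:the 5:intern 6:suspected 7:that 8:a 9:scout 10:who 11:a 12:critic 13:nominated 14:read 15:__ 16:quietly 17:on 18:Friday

The marked gap is the direct object of "read".
Its filler is the fronted wh-phrase "which module", at word 2.
(The other dependency links word 9 to a gap after word 13.)

2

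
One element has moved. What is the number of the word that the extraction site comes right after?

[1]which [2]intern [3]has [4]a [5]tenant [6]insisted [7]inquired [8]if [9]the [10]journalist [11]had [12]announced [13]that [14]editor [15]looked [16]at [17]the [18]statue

The displaced element is "which intern" (word 2).
It is linked across 1 clause boundary (Ø).
It functions as the subject of "inquired", so the gap sits immediately after word 6 ("insisted").
Base order: A tenant has insisted which intern inquired if the journalist had announced that editor looked at the statue.

6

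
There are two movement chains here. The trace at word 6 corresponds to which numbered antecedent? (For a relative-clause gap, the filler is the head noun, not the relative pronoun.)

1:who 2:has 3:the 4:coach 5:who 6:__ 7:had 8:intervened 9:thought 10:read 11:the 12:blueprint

4

The marked gap is inside the relative clause, the subject of "intervened".
Its filler is the head noun "coach" (via "who"), at word 4.
(The other dependency links word 1 to a gap after word 9.)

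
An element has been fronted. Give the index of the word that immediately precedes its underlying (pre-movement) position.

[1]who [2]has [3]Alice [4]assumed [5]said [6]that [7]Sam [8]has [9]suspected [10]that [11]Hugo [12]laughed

The displaced element is "who" (word 1).
It is linked across 1 clause boundary (Ø).
It functions as the subject of "said", so the gap sits immediately after word 4 ("assumed").
Base order: Alice has assumed who said that Sam has suspected that Hugo laughed.

4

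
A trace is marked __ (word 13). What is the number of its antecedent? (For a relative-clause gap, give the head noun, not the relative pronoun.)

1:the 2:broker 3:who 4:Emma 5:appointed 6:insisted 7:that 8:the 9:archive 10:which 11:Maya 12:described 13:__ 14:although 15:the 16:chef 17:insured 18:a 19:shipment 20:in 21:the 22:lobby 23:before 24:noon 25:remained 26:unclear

The gap at 13 is the object of "described", inside a relative clause.
The relative pronoun is "which" (word 10); it is bound by the head noun immediately before it.
Its filler is the head noun "archive", at word 9.

9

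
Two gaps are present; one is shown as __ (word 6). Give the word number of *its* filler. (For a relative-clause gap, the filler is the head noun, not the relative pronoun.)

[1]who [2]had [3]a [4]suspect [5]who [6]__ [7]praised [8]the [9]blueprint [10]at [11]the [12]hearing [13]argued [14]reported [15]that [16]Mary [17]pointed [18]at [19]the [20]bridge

4

The marked gap is inside the relative clause, the subject of "praised".
Its filler is the head noun "suspect" (via "who"), at word 4.
(The other dependency links word 1 to a gap after word 13.)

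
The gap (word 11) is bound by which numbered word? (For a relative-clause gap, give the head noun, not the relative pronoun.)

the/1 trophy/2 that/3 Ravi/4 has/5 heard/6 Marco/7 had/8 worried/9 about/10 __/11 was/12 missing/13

The gap at 11 is the prepositional object of "worried", inside a relative clause.
The relative pronoun is "that" (word 3); it is bound by the head noun immediately before it.
Its filler is the head noun "trophy", at word 2.

2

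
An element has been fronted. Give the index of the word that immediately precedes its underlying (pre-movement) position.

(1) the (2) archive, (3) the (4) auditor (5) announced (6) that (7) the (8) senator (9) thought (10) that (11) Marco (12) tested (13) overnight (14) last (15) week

The displaced element is "the archive" (word 2).
It is linked across 2 clause boundaries (that → that).
It functions as the direct object of "tested", so the gap sits immediately after word 12 ("tested").
Base order: The auditor announced that the senator thought that Marco tested the archive overnight last week.

12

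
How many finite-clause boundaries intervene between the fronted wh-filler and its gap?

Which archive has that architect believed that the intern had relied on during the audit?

"which archive" is extracted from the PP object of "relied".
Boundaries crossed, outermost first: [that] — 1 in total.

1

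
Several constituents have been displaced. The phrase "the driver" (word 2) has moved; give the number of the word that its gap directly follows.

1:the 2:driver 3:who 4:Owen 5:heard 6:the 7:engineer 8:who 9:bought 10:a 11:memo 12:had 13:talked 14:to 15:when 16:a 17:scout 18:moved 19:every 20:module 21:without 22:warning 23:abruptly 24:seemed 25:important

14

The displaced element is "the driver" (word 2).
It is linked across 1 clause boundary (Ø).
It functions as the object of the preposition "to" of "talked", so the gap sits immediately after word 14 ("to").
Base order: Owen heard the engineer who bought a memo had talked to the driver when a scout moved every module without warning abruptly.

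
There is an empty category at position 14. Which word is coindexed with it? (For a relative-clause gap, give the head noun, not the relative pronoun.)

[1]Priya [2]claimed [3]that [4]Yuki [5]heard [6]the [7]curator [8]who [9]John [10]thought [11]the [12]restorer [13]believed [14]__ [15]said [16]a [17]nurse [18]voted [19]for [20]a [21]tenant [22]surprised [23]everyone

The gap at 14 is the subject of "said", inside a relative clause.
The relative pronoun is "who" (word 8); it is bound by the head noun immediately before it.
Its filler is the head noun "curator", at word 7.

7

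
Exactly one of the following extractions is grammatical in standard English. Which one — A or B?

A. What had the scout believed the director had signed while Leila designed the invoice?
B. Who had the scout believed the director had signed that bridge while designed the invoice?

In B, the wh-phrase is extracted from inside an adjunct island (introduced by "while"), which blocks movement.
In A, the extraction path crosses only that-complement boundaries, which are transparent.
So A is grammatical.

A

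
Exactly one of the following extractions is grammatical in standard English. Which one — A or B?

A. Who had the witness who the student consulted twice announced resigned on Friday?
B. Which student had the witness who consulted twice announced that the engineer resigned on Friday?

A

In B, the wh-phrase is extracted from inside a complex-NP island (relative clause) (introduced by "who"), which blocks movement.
In A, the extraction path crosses only that-complement boundaries, which are transparent.
So A is grammatical.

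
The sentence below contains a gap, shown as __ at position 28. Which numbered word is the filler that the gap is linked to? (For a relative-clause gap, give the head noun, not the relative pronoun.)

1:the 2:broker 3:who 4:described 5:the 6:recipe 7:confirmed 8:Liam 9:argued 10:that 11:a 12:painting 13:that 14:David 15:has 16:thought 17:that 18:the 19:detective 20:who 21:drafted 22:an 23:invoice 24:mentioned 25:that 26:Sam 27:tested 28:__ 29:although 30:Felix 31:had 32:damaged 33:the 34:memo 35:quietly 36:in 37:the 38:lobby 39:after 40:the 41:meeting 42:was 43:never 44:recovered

12

The gap at 28 is the object of "tested", inside a relative clause.
The relative pronoun is "that" (word 13); it is bound by the head noun immediately before it.
Its filler is the head noun "painting", at word 12.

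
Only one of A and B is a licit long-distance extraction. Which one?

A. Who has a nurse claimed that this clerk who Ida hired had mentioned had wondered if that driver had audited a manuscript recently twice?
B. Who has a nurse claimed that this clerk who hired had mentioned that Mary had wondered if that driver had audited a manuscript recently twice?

In B, the wh-phrase is extracted from inside a complex-NP island (relative clause) (introduced by "who"), which blocks movement.
In A, the extraction path crosses only that-complement boundaries, which are transparent.
So A is grammatical.

A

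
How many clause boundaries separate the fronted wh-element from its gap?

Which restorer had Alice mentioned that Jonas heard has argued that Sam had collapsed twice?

"which restorer" is extracted from the subject of "argued".
Boundaries crossed, outermost first: [that], [Ø] — 2 in total.

2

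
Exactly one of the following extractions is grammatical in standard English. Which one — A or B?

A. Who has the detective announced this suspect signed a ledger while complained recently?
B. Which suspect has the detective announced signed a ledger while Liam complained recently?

In A, the wh-phrase is extracted from inside an adjunct island (introduced by "while"), which blocks movement.
In B, the extraction path crosses only that-complement boundaries, which are transparent.
So B is grammatical.

B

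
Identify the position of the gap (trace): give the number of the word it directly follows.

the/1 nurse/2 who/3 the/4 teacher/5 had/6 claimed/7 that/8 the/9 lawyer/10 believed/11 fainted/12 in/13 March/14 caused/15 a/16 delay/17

The displaced element is "the nurse" (word 2).
It is linked across 2 clause boundaries (that → Ø).
It functions as the subject of "fainted", so the gap sits immediately after word 11 ("believed").
Base order: The teacher had claimed that the lawyer believed that the nurse fainted in March.

11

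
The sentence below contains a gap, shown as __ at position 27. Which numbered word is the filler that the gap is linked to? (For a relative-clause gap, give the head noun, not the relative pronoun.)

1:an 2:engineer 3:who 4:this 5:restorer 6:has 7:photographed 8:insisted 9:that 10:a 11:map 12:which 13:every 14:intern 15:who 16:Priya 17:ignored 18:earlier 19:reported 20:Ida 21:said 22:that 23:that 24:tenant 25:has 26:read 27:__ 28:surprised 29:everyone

11

The gap at 27 is the object of "read", inside a relative clause.
The relative pronoun is "which" (word 12); it is bound by the head noun immediately before it.
Its filler is the head noun "map", at word 11.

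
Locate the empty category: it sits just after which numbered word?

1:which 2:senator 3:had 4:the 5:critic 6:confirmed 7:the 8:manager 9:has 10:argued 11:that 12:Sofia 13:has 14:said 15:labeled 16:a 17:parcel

The displaced element is "which senator" (word 2).
It is linked across 3 clause boundaries (Ø → that → Ø).
It functions as the subject of "labeled", so the gap sits immediately after word 14 ("said").
Base order: The critic had confirmed the manager has argued that Sofia has said which senator labeled a parcel.

14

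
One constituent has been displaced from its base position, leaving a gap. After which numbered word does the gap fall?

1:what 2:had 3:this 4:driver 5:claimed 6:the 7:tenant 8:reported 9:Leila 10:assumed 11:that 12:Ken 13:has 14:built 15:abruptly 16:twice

14

The displaced element is "what" (word 1).
It is linked across 3 clause boundaries (Ø → Ø → that).
It functions as the direct object of "built", so the gap sits immediately after word 14 ("built").
Base order: This driver had claimed the tenant reported Leila assumed that Ken has built what abruptly twice.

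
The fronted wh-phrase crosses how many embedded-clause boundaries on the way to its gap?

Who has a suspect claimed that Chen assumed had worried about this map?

"who" is extracted from the subject of "worried".
Boundaries crossed, outermost first: [that], [Ø] — 2 in total.

2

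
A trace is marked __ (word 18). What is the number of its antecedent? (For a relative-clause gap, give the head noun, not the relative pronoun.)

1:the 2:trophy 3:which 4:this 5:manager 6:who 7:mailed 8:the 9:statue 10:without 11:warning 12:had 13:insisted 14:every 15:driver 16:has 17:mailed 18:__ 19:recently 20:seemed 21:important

2

The gap at 18 is the object of "mailed", inside a relative clause.
The relative pronoun is "which" (word 3); it is bound by the head noun immediately before it.
Its filler is the head noun "trophy", at word 2.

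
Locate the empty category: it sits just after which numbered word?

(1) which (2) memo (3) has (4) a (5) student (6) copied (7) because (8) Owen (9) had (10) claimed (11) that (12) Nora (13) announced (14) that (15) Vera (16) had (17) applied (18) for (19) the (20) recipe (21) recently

6

The displaced element is "which memo" (word 2).
It functions as the direct object of "copied", so the gap sits immediately after word 6 ("copied").
Base order: A student has copied which memo because Owen had claimed that Nora announced that Vera had applied for the recipe recently.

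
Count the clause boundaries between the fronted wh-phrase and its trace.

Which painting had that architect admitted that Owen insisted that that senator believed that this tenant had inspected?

3

"which painting" is extracted from the object of "inspected".
Boundaries crossed, outermost first: [that], [that], [that] — 3 in total.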